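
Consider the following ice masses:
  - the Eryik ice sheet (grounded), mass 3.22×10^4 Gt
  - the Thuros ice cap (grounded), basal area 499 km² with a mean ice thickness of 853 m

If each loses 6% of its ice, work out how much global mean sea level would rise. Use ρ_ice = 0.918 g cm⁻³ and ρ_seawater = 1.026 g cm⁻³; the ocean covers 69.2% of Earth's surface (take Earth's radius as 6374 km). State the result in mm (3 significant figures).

Eryik: 0.06 × 3.22×10^4 Gt = 1.932×10^15 kg; dividing by ρ_w = 1.026 g cm⁻³ = 1026 kg m⁻³ gives 1.883×10^12 m³ of water.
Thuros: ice volume = 499 km² × 853 m = 425.6 km³; 0.06 × 425.6 × (918/1026) = 22.85 km³ of water.
Total added water ≈ 1.906×10^12 m³ over 3.53×10^14 m² → Δh = 5.39×10^-3 m = 5.39 mm.

≈ 5.39 mm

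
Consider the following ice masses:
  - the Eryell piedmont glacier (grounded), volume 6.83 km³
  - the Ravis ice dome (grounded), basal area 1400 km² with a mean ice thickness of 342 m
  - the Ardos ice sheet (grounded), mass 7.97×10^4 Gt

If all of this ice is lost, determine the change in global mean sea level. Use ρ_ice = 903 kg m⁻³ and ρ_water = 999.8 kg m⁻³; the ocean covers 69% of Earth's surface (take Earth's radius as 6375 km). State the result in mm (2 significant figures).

Eryell: 6.83 km³ × (903/999.8) = 6.169 km³ of water.
Ravis: ice volume = 1400 km² × 342 m = 478.8 km³; 478.8 × (903/999.8) = 432.4 km³ of water.
Ardos: 7.97×10^4 Gt = 7.970×10^16 kg; dividing by ρ_w = 999.8 kg m⁻³ gives 7.972×10^13 m³ of water.
Total added water ≈ 8.015×10^13 m³ over 3.52×10^14 m² → Δh = 0.227 m = 230 mm.

≈ 230 mm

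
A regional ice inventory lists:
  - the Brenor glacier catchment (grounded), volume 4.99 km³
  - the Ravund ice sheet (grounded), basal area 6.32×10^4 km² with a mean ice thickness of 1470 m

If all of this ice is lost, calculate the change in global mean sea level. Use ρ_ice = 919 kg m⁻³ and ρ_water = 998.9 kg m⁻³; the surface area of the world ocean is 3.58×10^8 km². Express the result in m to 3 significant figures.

Brenor: 4.99 km³ × (919/998.9) = 4.591 km³ of water.
Ravund: ice volume = 6.32×10^4 km² × 1470 m = 9.290×10^4 km³; 9.290×10^4 × (919/998.9) = 8.547×10^4 km³ of water.
Total added water ≈ 8.548×10^13 m³ over 3.58×10^14 m² → Δh = 0.239 m.

≈ 0.239 m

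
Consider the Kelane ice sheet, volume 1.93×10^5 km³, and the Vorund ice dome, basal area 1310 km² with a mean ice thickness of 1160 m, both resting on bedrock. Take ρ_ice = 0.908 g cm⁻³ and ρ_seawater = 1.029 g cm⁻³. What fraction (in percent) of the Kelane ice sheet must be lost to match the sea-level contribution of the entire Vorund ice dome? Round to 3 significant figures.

≈ 0.787 %

Equal sea-level rise means equal mass of meltwater, i.e. equal mass of ice lost.
Ice mass of Vorund: 1.380×10^15 kg; ice mass of Kelane: 1.752×10^17 kg.
Fraction required = 1.380×10^15 / 1.752×10^17 = 7.87×10^-3 → 0.787 %.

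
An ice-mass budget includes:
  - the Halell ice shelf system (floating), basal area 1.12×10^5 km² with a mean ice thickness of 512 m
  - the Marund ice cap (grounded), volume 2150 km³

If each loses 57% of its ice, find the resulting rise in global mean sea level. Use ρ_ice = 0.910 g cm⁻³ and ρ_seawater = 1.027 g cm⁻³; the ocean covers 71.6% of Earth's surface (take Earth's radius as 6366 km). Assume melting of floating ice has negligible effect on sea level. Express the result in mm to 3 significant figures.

≈ 2.98 mm

The Halell ice shelf system is floating and already displaces its own weight of water, so its melt adds essentially nothing to sea level.
Marund: 0.57 × 2150 km³ × (910/1027) = 1086 km³ of water.
Total added water ≈ 1.086×10^12 m³ over 3.65×10^14 m² → Δh = 2.98×10^-3 m = 2.98 mm.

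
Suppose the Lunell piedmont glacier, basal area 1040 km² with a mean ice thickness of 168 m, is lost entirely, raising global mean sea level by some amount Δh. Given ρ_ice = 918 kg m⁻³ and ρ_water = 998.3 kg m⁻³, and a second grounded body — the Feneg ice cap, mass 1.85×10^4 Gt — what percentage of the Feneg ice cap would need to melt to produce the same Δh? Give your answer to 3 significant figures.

≈ 0.867 %

Equal sea-level rise means equal mass of meltwater, i.e. equal mass of ice lost.
Ice mass of Lunell: 1.604×10^14 kg; ice mass of Feneg: 1.850×10^16 kg.
Fraction required = 1.604×10^14 / 1.850×10^16 = 8.67×10^-3 → 0.867 %.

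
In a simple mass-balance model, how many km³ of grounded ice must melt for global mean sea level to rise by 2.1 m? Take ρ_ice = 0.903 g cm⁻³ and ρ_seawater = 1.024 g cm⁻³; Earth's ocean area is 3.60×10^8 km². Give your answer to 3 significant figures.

≈ 8.57×10^5 km³

Required water volume = Δh × A = 2.1 m × 3.60×10^14 m² = 7.560×10^14 m³ = 7.560×10^5 km³.
Ice volume = water volume × ρ_w/ρ_ice = 7.560×10^5 × 1024/903 = 8.57×10^5 km³.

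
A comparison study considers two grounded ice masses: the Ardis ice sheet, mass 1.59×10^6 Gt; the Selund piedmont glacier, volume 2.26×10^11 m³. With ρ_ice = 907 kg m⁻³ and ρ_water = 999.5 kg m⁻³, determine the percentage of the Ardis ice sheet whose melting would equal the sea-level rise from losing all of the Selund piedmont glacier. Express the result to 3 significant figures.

≈ 0.0129 %

Equal sea-level rise means equal mass of meltwater, i.e. equal mass of ice lost.
Ice mass of Selund: 2.050×10^14 kg; ice mass of Ardis: 1.590×10^18 kg.
Fraction required = 2.050×10^14 / 1.590×10^18 = 1.29×10^-4 → 0.0129 %.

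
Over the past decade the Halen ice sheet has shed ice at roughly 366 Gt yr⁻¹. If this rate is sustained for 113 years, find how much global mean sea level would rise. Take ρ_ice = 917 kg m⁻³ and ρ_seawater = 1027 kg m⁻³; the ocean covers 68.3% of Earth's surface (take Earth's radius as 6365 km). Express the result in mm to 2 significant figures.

≈ 120 mm

Total mass lost = 366 Gt/yr × 113 yr = 4.136×10^4 Gt = 4.136×10^16 kg.
ρ_w = 1027 kg m⁻³, so water volume = 4.136×10^16 / 1027 = 4.027×10^13 m³.
Δh = 4.027×10^13 / 3.48×10^14 = 0.116 m = 120 mm.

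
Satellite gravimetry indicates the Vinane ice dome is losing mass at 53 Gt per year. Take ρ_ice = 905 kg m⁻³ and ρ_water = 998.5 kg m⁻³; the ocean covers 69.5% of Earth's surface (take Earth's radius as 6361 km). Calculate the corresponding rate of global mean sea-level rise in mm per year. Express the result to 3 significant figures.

≈ 0.150 mm/yr

ρ_w = 998.5 kg m⁻³. Annual water volume added = 53 Gt / ρ_w = 5.300×10^13 kg / 998.5 kg m⁻³ = 5.308×10^10 m³.
Δh per year = 5.308×10^10 / 3.53×10^14 = 1.50×10^-4 m = 0.150 mm.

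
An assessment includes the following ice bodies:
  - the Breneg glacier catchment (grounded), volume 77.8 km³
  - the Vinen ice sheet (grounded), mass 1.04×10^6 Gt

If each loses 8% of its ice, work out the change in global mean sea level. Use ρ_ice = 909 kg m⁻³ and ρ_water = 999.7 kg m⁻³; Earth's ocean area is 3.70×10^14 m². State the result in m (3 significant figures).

≈ 0.225 m

Breneg: 0.08 × 77.8 km³ × (909/999.7) = 5.659 km³ of water.
Vinen: 0.08 × 1.04×10^6 Gt = 8.320×10^16 kg; dividing by ρ_w = 999.7 kg m⁻³ gives 8.322×10^13 m³ of water.
Total added water ≈ 8.323×10^13 m³ over 3.70×10^14 m² → Δh = 0.225 m.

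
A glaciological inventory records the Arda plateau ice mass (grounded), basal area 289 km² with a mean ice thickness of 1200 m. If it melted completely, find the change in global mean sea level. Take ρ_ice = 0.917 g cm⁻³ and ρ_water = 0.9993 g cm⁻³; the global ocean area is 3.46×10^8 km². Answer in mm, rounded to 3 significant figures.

≈ 0.920 mm

Arda: ice volume = 289 km² × 1200 m = 346.8 km³; 346.8 × (917/999.3) = 318.2 km³ of water.
Spread over 3.46×10^14 m² of ocean, Δh = 3.182×10^11 / 3.46×10^14 = 9.20×10^-4 m = 0.920 mm.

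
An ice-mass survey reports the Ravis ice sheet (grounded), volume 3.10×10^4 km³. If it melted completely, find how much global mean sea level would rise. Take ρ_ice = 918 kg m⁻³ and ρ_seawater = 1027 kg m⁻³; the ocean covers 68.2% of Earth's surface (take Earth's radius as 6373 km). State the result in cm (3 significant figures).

≈ 7.96 cm

Ravis: 3.10×10^4 km³ × (918/1027) = 2.771×10^4 km³ of water.
Spread over 3.48×10^14 m² of ocean, Δh = 2.771×10^13 / 3.48×10^14 = 0.0796 m = 7.96 cm.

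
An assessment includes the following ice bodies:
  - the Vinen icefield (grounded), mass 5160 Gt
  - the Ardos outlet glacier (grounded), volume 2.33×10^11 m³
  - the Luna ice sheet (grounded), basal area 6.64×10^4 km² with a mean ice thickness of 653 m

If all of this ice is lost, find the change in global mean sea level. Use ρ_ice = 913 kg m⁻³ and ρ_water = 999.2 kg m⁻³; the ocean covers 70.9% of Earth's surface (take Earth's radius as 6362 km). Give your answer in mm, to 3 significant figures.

≈ 125 mm

Vinen: 5160 Gt = 5.160×10^15 kg; dividing by ρ_w = 999.2 kg m⁻³ gives 5.164×10^12 m³ of water.
Ardos: 2.33×10^11 m³ × (913/999.2) = 2.129×10^11 m³ of water.
Luna: ice volume = 6.64×10^4 km² × 653 m = 4.336×10^4 km³; 4.336×10^4 × (913/999.2) = 3.962×10^4 km³ of water.
Total added water ≈ 4.500×10^13 m³ over 3.61×10^14 m² → Δh = 0.125 m = 125 mm.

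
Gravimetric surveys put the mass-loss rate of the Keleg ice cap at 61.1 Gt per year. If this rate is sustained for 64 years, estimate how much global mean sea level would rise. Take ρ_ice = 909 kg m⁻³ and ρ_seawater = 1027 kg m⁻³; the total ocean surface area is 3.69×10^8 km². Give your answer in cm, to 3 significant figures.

Total mass lost = 61.1 Gt/yr × 64 yr = 3910 Gt = 3.910×10^15 kg.
ρ_w = 1027 kg m⁻³, so water volume = 3.910×10^15 / 1027 = 3.808×10^12 m³.
Δh = 3.808×10^12 / 3.69×10^14 = 0.0103 m = 1.03 cm.

≈ 1.03 cm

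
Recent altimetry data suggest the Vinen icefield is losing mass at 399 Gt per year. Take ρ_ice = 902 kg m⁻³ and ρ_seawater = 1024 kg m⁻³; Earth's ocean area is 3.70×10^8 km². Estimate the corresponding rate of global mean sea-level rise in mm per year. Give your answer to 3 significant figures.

≈ 1.05 mm/yr

ρ_w = 1024 kg m⁻³. Annual water volume added = 399 Gt / ρ_w = 3.990×10^14 kg / 1024 kg m⁻³ = 3.896×10^11 m³.
Δh per year = 3.896×10^11 / 3.70×10^14 = 1.05×10^-3 m = 1.05 mm.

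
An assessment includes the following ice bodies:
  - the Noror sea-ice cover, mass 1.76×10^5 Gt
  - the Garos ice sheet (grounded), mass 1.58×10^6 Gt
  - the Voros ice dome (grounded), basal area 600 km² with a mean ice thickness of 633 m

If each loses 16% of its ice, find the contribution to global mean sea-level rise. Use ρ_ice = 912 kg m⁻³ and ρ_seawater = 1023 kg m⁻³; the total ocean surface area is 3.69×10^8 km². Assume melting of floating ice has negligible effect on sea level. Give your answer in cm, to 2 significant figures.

≈ 67 cm

The Noror sea-ice cover is floating and already displaces its own weight of water, so its melt adds essentially nothing to sea level.
Garos: 0.16 × 1.58×10^6 Gt = 2.528×10^17 kg; dividing by ρ_w = 1023 kg m⁻³ gives 2.471×10^14 m³ of water.
Voros: ice volume = 600 km² × 633 m = 379.8 km³; 0.16 × 379.8 × (912/1023) = 54.17 km³ of water.
Total added water ≈ 2.472×10^14 m³ over 3.69×10^14 m² → Δh = 0.670 m = 67 cm.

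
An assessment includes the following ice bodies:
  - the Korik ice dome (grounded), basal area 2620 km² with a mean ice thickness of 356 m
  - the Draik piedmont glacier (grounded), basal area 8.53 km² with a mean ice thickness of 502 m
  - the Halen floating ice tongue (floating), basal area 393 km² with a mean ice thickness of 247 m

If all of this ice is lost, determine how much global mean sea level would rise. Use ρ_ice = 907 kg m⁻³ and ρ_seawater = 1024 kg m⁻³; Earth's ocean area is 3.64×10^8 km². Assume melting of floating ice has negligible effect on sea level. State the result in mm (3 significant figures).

Korik: ice volume = 2620 km² × 356 m = 932.7 km³; 932.7 × (907/1024) = 826.1 km³ of water.
Draik: ice volume = 8.53 km² × 502 m = 4.282 km³; 4.282 × (907/1024) = 3.793 km³ of water.
The Halen floating ice tongue is floating and already displaces its own weight of water, so its melt adds essentially nothing to sea level.
Total added water ≈ 8.299×10^11 m³ over 3.64×10^14 m² → Δh = 2.28×10^-3 m = 2.28 mm.

≈ 2.28 mm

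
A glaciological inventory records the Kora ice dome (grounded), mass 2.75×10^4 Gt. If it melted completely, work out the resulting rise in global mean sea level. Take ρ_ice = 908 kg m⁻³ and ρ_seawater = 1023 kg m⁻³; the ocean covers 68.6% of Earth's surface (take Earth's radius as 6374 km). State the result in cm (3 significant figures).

Kora: 2.75×10^4 Gt = 2.750×10^16 kg; dividing by ρ_w = 1023 kg m⁻³ gives 2.688×10^13 m³ of water.
Spread over 3.50×10^14 m² of ocean, Δh = 2.688×10^13 / 3.50×10^14 = 0.0768 m = 7.68 cm.

≈ 7.68 cm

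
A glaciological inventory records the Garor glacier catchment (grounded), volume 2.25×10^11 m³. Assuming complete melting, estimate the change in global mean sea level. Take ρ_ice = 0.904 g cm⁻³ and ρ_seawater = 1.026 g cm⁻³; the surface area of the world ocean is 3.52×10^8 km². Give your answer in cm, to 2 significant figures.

Garor: 2.25×10^11 m³ × (904/1026) = 1.982×10^11 m³ of water.
Spread over 3.52×10^14 m² of ocean, Δh = 1.982×10^11 / 3.52×10^14 = 5.63×10^-4 m = 0.056 cm.

≈ 0.056 cm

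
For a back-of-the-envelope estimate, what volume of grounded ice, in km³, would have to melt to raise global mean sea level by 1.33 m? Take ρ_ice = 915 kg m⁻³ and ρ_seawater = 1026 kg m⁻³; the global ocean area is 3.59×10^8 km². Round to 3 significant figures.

≈ 5.35×10^5 km³

Required water volume = Δh × A = 1.33 m × 3.59×10^14 m² = 4.775×10^14 m³ = 4.775×10^5 km³.
Ice volume = water volume × ρ_w/ρ_ice = 4.775×10^5 × 1026/915 = 5.35×10^5 km³.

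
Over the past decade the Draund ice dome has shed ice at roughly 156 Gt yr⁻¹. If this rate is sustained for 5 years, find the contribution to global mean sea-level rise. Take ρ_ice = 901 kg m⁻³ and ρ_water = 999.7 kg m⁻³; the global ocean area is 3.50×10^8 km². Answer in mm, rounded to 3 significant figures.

≈ 2.23 mm

Total mass lost = 156 Gt/yr × 5 yr = 780.0 Gt = 7.800×10^14 kg.
ρ_w = 999.7 kg m⁻³, so water volume = 7.800×10^14 / 999.7 = 7.802×10^11 m³.
Δh = 7.802×10^11 / 3.50×10^14 = 2.23×10^-3 m = 2.23 mm.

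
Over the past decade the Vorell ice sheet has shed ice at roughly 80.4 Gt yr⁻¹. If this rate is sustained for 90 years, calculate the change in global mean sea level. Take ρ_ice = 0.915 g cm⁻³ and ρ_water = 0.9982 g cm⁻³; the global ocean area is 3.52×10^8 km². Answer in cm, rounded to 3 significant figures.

Total mass lost = 80.4 Gt/yr × 90 yr = 7236 Gt = 7.236×10^15 kg.
ρ_w = 0.9982 g cm⁻³ = 998.2 kg m⁻³, so water volume = 7.236×10^15 / 998.2 = 7.249×10^12 m³.
Δh = 7.249×10^12 / 3.52×10^14 = 0.0206 m = 2.06 cm.

≈ 2.06 cm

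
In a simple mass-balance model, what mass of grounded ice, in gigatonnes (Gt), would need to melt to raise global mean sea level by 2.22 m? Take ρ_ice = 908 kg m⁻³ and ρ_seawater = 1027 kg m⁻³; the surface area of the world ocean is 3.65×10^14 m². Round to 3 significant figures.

≈ 8.32×10^5 Gt

Required water volume = Δh × A = 2.22 m × 3.65×10^14 m² = 8.103×10^14 m³.
ρ_w = 1027 kg m⁻³, so the mass of water = 8.103×10^14 m³ × 1027 kg m⁻³ = 8.322×10^17 kg = 8.32×10^5 Gt (and the same mass of ice, by conservation).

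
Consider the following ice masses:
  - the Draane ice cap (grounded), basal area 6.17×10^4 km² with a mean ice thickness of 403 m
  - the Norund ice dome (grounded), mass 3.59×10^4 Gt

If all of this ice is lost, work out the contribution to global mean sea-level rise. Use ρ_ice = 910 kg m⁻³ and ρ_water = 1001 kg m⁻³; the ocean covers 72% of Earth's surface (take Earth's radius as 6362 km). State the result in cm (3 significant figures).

Draane: ice volume = 6.17×10^4 km² × 403 m = 2.487×10^4 km³; 2.487×10^4 × (910/1001) = 2.260×10^4 km³ of water.
Norund: 3.59×10^4 Gt = 3.590×10^16 kg; dividing by ρ_w = 1001 kg m⁻³ gives 3.586×10^13 m³ of water.
Total added water ≈ 5.847×10^13 m³ over 3.66×10^14 m² → Δh = 0.160 m = 16.0 cm.

≈ 16.0 cm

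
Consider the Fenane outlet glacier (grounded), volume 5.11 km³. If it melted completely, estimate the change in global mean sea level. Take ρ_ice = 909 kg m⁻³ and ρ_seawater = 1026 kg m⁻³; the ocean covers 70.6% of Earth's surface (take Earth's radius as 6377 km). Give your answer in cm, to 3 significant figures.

≈ 1.25×10^-3 cm

Fenane: 5.11 km³ × (909/1026) = 4.527 km³ of water.
Spread over 3.61×10^14 m² of ocean, Δh = 4.527×10^9 / 3.61×10^14 = 1.25×10^-5 m = 1.25×10^-3 cm.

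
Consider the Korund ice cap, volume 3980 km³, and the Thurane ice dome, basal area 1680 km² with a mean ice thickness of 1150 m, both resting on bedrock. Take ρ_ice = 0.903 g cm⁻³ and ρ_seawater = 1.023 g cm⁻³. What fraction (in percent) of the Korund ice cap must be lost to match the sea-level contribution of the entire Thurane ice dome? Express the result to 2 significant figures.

≈ 49 %

Equal sea-level rise means equal mass of meltwater, i.e. equal mass of ice lost.
Ice mass of Thurane: 1.745×10^15 kg; ice mass of Korund: 3.594×10^15 kg.
Fraction required = 1.745×10^15 / 3.594×10^15 = 0.485 → 49 %.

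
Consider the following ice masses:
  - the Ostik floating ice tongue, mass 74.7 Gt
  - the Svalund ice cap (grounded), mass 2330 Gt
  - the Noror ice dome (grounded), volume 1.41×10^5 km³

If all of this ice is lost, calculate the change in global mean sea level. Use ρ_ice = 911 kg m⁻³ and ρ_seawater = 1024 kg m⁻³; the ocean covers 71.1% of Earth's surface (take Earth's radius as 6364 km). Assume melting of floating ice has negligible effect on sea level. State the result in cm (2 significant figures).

≈ 35 cm

The Ostik floating ice tongue is floating and already displaces its own weight of water, so its melt adds essentially nothing to sea level.
Svalund: 2330 Gt = 2.330×10^15 kg; dividing by ρ_w = 1024 kg m⁻³ gives 2.275×10^12 m³ of water.
Noror: 1.41×10^5 km³ × (911/1024) = 1.254×10^5 km³ of water.
Total added water ≈ 1.277×10^14 m³ over 3.62×10^14 m² → Δh = 0.353 m = 35 cm.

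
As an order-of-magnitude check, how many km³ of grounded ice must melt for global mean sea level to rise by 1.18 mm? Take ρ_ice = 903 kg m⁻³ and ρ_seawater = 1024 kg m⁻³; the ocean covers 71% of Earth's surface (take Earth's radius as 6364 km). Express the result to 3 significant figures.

Required water volume = Δh × A = 0.00118 m × 3.61×10^14 m² = 4.264×10^11 m³ = 426.4 km³.
Ice volume = water volume × ρ_w/ρ_ice = 426.4 × 1024/903 = 484 km³.

≈ 484 km³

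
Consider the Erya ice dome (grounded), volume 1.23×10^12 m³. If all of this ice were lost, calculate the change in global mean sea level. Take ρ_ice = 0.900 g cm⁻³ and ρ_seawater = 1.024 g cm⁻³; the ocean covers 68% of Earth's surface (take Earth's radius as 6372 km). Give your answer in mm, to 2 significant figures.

Erya: 1.23×10^12 m³ × (900/1024) = 1.081×10^12 m³ of water.
Spread over 3.47×10^14 m² of ocean, Δh = 1.081×10^12 / 3.47×10^14 = 3.12×10^-3 m = 3.1 mm.

≈ 3.1 mm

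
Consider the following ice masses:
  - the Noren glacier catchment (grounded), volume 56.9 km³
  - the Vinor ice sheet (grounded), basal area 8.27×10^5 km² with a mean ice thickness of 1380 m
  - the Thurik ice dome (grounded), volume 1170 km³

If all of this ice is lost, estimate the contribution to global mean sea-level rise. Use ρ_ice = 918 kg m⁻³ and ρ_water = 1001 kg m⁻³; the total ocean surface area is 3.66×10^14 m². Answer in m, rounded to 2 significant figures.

≈ 2.9 m

Noren: 56.9 km³ × (918/1001) = 52.18 km³ of water.
Vinor: ice volume = 8.27×10^5 km² × 1380 m = 1.141×10^6 km³; 1.141×10^6 × (918/1001) = 1.047×10^6 km³ of water.
Thurik: 1170 km³ × (918/1001) = 1073 km³ of water.
Total added water ≈ 1.048×10^15 m³ over 3.66×10^14 m² → Δh = 2.86 m.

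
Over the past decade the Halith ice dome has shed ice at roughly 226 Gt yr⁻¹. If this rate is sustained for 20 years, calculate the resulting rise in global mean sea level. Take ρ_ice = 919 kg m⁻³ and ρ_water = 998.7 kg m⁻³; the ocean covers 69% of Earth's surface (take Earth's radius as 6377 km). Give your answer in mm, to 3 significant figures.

≈ 12.8 mm

Total mass lost = 226 Gt/yr × 20 yr = 4520 Gt = 4.520×10^15 kg.
ρ_w = 998.7 kg m⁻³, so water volume = 4.520×10^15 / 998.7 = 4.526×10^12 m³.
Δh = 4.526×10^12 / 3.53×10^14 = 0.0128 m = 12.8 mm.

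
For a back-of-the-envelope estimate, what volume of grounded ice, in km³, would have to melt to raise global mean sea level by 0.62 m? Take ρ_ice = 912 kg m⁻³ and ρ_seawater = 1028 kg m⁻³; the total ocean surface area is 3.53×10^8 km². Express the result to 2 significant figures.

≈ 2.5×10^5 km³

Required water volume = Δh × A = 0.62 m × 3.53×10^14 m² = 2.189×10^14 m³ = 2.189×10^5 km³.
Ice volume = water volume × ρ_w/ρ_ice = 2.189×10^5 × 1028/912 = 2.5×10^5 km³.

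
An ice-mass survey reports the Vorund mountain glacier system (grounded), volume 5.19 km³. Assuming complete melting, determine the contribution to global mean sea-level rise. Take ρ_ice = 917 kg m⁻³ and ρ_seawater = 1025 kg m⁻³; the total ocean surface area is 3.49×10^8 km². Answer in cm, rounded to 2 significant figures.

Vorund: 5.19 km³ × (917/1025) = 4.643 km³ of water.
Spread over 3.49×10^14 m² of ocean, Δh = 4.643×10^9 / 3.49×10^14 = 1.33×10^-5 m = 1.3×10^-3 cm.

≈ 1.3×10^-3 cm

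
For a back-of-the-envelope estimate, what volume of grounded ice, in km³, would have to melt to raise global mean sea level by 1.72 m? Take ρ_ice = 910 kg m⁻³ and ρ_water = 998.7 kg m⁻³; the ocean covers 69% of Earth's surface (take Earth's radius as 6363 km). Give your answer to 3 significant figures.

Required water volume = Δh × A = 1.72 m × 3.51×10^14 m² = 6.038×10^14 m³ = 6.038×10^5 km³.
Ice volume = water volume × ρ_w/ρ_ice = 6.038×10^5 × 998.7/910 = 6.63×10^5 km³.

≈ 6.63×10^5 km³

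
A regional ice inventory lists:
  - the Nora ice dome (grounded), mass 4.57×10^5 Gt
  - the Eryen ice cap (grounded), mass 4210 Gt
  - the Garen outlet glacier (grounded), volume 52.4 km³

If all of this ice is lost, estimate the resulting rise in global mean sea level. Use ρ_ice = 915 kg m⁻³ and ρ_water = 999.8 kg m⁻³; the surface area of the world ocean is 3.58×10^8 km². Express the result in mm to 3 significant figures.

≈ 1290 mm

Nora: 4.57×10^5 Gt = 4.570×10^17 kg; dividing by ρ_w = 999.8 kg m⁻³ gives 4.571×10^14 m³ of water.
Eryen: 4210 Gt = 4.210×10^15 kg; dividing by ρ_w = 999.8 kg m⁻³ gives 4.211×10^12 m³ of water.
Garen: 52.4 km³ × (915/999.8) = 47.96 km³ of water.
Total added water ≈ 4.614×10^14 m³ over 3.58×10^14 m² → Δh = 1.29 m = 1290 mm.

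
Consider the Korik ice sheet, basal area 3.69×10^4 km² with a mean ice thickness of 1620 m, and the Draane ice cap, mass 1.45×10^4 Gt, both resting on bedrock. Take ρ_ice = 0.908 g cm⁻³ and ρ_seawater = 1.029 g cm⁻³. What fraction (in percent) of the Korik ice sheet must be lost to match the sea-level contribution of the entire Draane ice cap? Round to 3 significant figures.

Equal sea-level rise means equal mass of meltwater, i.e. equal mass of ice lost.
Ice mass of Draane: 1.450×10^16 kg; ice mass of Korik: 5.428×10^16 kg.
Fraction required = 1.450×10^16 / 5.428×10^16 = 0.267 → 26.7 %.

≈ 26.7 %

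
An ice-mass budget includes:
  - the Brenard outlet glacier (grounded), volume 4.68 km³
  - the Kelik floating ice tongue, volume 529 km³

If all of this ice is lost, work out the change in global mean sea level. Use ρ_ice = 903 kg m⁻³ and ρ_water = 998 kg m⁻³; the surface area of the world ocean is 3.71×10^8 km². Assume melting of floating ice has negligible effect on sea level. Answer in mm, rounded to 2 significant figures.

Brenard: 4.68 km³ × (903/998) = 4.235 km³ of water.
The Kelik floating ice tongue is floating and already displaces its own weight of water, so its melt adds essentially nothing to sea level.
Total added water ≈ 4.235×10^9 m³ over 3.71×10^14 m² → Δh = 1.14×10^-5 m = 0.011 mm.

≈ 0.011 mm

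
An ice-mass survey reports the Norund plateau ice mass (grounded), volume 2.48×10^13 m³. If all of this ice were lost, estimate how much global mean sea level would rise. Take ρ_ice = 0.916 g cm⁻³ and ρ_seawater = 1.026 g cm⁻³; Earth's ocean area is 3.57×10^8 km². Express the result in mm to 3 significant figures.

≈ 62.0 mm

Norund: 2.48×10^13 m³ × (916/1026) = 2.214×10^13 m³ of water.
Spread over 3.57×10^14 m² of ocean, Δh = 2.214×10^13 / 3.57×10^14 = 0.0620 m = 62.0 mm.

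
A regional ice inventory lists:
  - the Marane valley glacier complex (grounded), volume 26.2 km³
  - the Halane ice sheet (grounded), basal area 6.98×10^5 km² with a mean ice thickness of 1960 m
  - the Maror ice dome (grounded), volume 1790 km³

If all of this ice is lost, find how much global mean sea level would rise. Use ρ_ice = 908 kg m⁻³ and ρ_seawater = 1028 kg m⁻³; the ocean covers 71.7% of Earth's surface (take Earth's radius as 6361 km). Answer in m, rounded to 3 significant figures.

Marane: 26.2 km³ × (908/1028) = 23.14 km³ of water.
Halane: ice volume = 6.98×10^5 km² × 1960 m = 1.368×10^6 km³; 1.368×10^6 × (908/1028) = 1.208×10^6 km³ of water.
Maror: 1790 km³ × (908/1028) = 1581 km³ of water.
Total added water ≈ 1.210×10^15 m³ over 3.65×10^14 m² → Δh = 3.32 m.

≈ 3.32 m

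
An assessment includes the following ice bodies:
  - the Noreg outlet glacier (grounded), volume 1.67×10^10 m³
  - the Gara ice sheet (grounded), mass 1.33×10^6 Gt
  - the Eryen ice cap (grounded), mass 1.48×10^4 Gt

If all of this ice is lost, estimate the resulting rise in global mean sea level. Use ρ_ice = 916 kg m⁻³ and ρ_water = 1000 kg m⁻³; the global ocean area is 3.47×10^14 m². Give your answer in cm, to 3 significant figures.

≈ 388 cm

Noreg: 1.67×10^10 m³ × (916/1000) = 1.530×10^10 m³ of water.
Gara: 1.33×10^6 Gt = 1.330×10^18 kg; dividing by ρ_w = 1000 kg m⁻³ gives 1.330×10^15 m³ of water.
Eryen: 1.48×10^4 Gt = 1.480×10^16 kg; dividing by ρ_w = 1000 kg m⁻³ gives 1.480×10^13 m³ of water.
Total added water ≈ 1.345×10^15 m³ over 3.47×10^14 m² → Δh = 3.88 m = 388 cm.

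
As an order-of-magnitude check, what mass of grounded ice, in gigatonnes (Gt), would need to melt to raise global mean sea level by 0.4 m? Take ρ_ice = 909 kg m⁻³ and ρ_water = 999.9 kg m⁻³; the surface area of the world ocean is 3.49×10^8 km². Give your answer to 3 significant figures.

≈ 1.40×10^5 Gt

Required water volume = Δh × A = 0.4 m × 3.49×10^14 m² = 1.396×10^14 m³.
ρ_w = 999.9 kg m⁻³, so the mass of water = 1.396×10^14 m³ × 999.9 kg m⁻³ = 1.396×10^17 kg = 1.40×10^5 Gt (and the same mass of ice, by conservation).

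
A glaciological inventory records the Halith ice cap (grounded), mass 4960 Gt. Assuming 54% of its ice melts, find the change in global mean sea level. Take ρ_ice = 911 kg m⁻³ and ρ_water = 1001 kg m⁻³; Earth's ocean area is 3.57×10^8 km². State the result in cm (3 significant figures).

≈ 0.750 cm

Halith: 0.54 × 4960 Gt = 2.678×10^15 kg; dividing by ρ_w = 1001 kg m⁻³ gives 2.676×10^12 m³ of water.
Spread over 3.57×10^14 m² of ocean, Δh = 2.676×10^12 / 3.57×10^14 = 7.50×10^-3 m = 0.750 cm.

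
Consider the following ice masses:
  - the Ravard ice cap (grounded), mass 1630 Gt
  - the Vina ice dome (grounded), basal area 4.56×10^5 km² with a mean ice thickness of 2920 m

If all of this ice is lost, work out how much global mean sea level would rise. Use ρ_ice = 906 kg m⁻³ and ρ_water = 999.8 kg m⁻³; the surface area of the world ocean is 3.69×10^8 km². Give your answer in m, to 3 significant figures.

≈ 3.27 m

Ravard: 1630 Gt = 1.630×10^15 kg; dividing by ρ_w = 999.8 kg m⁻³ gives 1.630×10^12 m³ of water.
Vina: ice volume = 4.56×10^5 km² × 2920 m = 1.332×10^6 km³; 1.332×10^6 × (906/999.8) = 1.207×10^6 km³ of water.
Total added water ≈ 1.208×10^15 m³ over 3.69×10^14 m² → Δh = 3.27 m.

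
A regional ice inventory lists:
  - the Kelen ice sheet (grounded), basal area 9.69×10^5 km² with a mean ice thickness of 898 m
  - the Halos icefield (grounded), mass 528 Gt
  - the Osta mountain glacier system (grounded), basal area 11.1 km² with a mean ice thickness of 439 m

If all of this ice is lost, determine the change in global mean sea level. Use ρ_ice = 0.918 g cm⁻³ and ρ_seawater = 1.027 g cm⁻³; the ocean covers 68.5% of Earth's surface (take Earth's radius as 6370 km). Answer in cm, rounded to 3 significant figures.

Kelen: ice volume = 9.69×10^5 km² × 898 m = 8.702×10^5 km³; 8.702×10^5 × (918/1027) = 7.778×10^5 km³ of water.
Halos: 528 Gt = 5.280×10^14 kg; dividing by ρ_w = 1.027 g cm⁻³ = 1027 kg m⁻³ gives 5.141×10^11 m³ of water.
Osta: ice volume = 11.1 km² × 439 m = 4.873 km³; 4.873 × (918/1027) = 4.356 km³ of water.
Total added water ≈ 7.783×10^14 m³ over 3.49×10^14 m² → Δh = 2.23 m = 223 cm.

≈ 223 cm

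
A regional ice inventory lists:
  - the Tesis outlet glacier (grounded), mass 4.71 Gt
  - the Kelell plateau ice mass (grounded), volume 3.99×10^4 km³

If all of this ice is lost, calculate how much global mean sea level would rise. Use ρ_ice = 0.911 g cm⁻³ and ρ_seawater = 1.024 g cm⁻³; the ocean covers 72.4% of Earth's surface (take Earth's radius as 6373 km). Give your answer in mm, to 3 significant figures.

≈ 96.1 mm

Tesis: 4.71 Gt = 4.710×10^12 kg; dividing by ρ_w = 1.024 g cm⁻³ = 1024 kg m⁻³ gives 4.600×10^9 m³ of water.
Kelell: 3.99×10^4 km³ × (911/1024) = 3.550×10^4 km³ of water.
Total added water ≈ 3.550×10^13 m³ over 3.70×10^14 m² → Δh = 0.0961 m = 96.1 mm.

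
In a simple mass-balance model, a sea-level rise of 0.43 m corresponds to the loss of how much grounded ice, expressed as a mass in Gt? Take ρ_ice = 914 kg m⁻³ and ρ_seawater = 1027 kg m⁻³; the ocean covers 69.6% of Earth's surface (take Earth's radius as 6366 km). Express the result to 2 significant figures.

≈ 1.6×10^5 Gt

Required water volume = Δh × A = 0.43 m × 3.54×10^14 m² = 1.524×10^14 m³.
ρ_w = 1027 kg m⁻³, so the mass of water = 1.524×10^14 m³ × 1027 kg m⁻³ = 1.565×10^17 kg = 1.6×10^5 Gt (and the same mass of ice, by conservation).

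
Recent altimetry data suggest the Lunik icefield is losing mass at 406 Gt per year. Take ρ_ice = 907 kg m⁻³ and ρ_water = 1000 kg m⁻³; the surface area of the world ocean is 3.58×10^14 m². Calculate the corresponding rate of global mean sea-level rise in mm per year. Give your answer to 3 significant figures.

≈ 1.13 mm/yr

ρ_w = 1000 kg m⁻³. Annual water volume added = 406 Gt / ρ_w = 4.060×10^14 kg / 1000 kg m⁻³ = 4.060×10^11 m³.
Δh per year = 4.060×10^11 / 3.58×10^14 = 1.13×10^-3 m = 1.13 mm.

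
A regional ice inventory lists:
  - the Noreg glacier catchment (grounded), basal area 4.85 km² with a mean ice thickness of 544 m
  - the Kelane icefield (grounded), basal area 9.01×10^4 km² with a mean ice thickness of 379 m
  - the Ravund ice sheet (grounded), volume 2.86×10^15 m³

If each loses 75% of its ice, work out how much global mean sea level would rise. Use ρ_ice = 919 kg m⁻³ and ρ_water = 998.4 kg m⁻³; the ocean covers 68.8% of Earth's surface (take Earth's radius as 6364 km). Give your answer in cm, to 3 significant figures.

Noreg: ice volume = 4.85 km² × 544 m = 2.638 km³; 0.75 × 2.638 × (919/998.4) = 1.821 km³ of water.
Kelane: ice volume = 9.01×10^4 km² × 379 m = 3.415×10^4 km³; 0.75 × 3.415×10^4 × (919/998.4) = 2.357×10^4 km³ of water.
Ravund: 0.75 × 2.86×10^15 m³ × (919/998.4) = 1.974×10^15 m³ of water.
Total added water ≈ 1.998×10^15 m³ over 3.50×10^14 m² → Δh = 5.71 m = 571 cm.

≈ 571 cm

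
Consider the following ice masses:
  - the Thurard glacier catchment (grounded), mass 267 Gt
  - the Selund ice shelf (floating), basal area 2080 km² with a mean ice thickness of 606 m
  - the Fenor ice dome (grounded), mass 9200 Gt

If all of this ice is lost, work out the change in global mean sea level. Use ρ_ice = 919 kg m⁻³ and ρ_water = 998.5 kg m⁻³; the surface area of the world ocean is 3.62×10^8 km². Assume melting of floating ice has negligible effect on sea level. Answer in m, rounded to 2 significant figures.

Thurard: 267 Gt = 2.670×10^14 kg; dividing by ρ_w = 998.5 kg m⁻³ gives 2.674×10^11 m³ of water.
The Selund ice shelf is floating and already displaces its own weight of water, so its melt adds essentially nothing to sea level.
Fenor: 9200 Gt = 9.200×10^15 kg; dividing by ρ_w = 998.5 kg m⁻³ gives 9.214×10^12 m³ of water.
Total added water ≈ 9.481×10^12 m³ over 3.62×10^14 m² → Δh = 0.0262 m.

≈ 0.026 m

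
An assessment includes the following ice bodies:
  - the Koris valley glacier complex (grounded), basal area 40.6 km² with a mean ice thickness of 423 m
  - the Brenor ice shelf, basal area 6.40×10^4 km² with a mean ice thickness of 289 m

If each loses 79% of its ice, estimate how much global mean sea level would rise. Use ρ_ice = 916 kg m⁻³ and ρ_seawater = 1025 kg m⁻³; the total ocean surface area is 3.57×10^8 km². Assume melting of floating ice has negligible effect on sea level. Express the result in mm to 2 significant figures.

Koris: ice volume = 40.6 km² × 423 m = 17.17 km³; 0.79 × 17.17 × (916/1025) = 12.12 km³ of water.
The Brenor ice shelf is floating and already displaces its own weight of water, so its melt adds essentially nothing to sea level.
Total added water ≈ 1.212×10^10 m³ over 3.57×10^14 m² → Δh = 3.40×10^-5 m = 0.034 mm.

≈ 0.034 mm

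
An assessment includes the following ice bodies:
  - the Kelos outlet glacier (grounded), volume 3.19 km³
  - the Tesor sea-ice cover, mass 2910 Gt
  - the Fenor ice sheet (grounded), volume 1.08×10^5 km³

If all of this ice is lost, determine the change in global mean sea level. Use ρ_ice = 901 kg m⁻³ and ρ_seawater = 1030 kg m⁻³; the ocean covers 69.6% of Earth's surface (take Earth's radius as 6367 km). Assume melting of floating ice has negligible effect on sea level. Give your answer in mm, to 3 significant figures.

≈ 266 mm

Kelos: 3.19 km³ × (901/1030) = 2.790 km³ of water.
The Tesor sea-ice cover is floating and already displaces its own weight of water, so its melt adds essentially nothing to sea level.
Fenor: 1.08×10^5 km³ × (901/1030) = 9.447×10^4 km³ of water.
Total added water ≈ 9.448×10^13 m³ over 3.55×10^14 m² → Δh = 0.266 m = 266 mm.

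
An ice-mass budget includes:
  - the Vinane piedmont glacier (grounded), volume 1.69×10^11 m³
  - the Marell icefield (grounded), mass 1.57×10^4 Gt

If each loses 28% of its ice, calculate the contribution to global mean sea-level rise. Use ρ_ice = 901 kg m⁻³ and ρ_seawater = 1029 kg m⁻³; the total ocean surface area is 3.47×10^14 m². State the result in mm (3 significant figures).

Vinane: 0.28 × 1.69×10^11 m³ × (901/1029) = 4.143×10^10 m³ of water.
Marell: 0.28 × 1.57×10^4 Gt = 4.396×10^15 kg; dividing by ρ_w = 1029 kg m⁻³ gives 4.272×10^12 m³ of water.
Total added water ≈ 4.314×10^12 m³ over 3.47×10^14 m² → Δh = 0.0124 m = 12.4 mm.

≈ 12.4 mm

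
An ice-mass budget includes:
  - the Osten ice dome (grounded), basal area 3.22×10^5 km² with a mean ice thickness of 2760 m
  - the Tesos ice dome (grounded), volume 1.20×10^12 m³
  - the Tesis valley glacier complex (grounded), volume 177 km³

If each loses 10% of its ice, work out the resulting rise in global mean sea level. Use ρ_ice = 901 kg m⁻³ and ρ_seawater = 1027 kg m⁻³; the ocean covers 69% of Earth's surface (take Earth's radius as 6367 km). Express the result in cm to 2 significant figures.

≈ 22 cm

Osten: ice volume = 3.22×10^5 km² × 2760 m = 8.887×10^5 km³; 0.1 × 8.887×10^5 × (901/1027) = 7.797×10^4 km³ of water.
Tesos: 0.1 × 1.20×10^12 m³ × (901/1027) = 1.053×10^11 m³ of water.
Tesis: 0.1 × 177 km³ × (901/1027) = 15.53 km³ of water.
Total added water ≈ 7.809×10^13 m³ over 3.52×10^14 m² → Δh = 0.222 m = 22 cm.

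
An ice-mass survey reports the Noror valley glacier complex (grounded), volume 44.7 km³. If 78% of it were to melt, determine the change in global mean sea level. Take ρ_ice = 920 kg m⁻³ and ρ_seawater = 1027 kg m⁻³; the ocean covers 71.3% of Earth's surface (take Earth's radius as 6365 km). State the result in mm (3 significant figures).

≈ 0.0860 mm

Noror: 0.78 × 44.7 km³ × (920/1027) = 31.23 km³ of water.
Spread over 3.63×10^14 m² of ocean, Δh = 3.123×10^10 / 3.63×10^14 = 8.60×10^-5 m = 0.0860 mm.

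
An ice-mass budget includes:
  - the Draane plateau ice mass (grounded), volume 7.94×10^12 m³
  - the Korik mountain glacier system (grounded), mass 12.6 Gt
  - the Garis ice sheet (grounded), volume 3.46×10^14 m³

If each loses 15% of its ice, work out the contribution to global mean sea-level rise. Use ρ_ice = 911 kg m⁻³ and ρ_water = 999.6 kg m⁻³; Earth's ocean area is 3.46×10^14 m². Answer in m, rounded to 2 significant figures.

Draane: 0.15 × 7.94×10^12 m³ × (911/999.6) = 1.085×10^12 m³ of water.
Korik: 0.15 × 12.6 Gt = 1.890×10^12 kg; dividing by ρ_w = 999.6 kg m⁻³ gives 1.891×10^9 m³ of water.
Garis: 0.15 × 3.46×10^14 m³ × (911/999.6) = 4.730×10^13 m³ of water.
Total added water ≈ 4.839×10^13 m³ over 3.46×10^14 m² → Δh = 0.140 m.

≈ 0.14 m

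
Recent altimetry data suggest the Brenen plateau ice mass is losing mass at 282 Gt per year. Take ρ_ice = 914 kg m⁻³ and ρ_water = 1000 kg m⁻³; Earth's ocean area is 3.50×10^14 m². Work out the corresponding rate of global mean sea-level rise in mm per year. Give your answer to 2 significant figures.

ρ_w = 1000 kg m⁻³. Annual water volume added = 282 Gt / ρ_w = 2.820×10^14 kg / 1000 kg m⁻³ = 2.820×10^11 m³.
Δh per year = 2.820×10^11 / 3.50×10^14 = 8.06×10^-4 m = 0.81 mm.

≈ 0.81 mm/yr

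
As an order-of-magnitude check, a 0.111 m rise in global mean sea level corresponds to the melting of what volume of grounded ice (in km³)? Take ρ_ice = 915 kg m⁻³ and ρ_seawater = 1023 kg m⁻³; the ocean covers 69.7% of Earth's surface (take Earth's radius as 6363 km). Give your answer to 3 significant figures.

Required water volume = Δh × A = 0.111 m × 3.55×10^14 m² = 3.936×10^13 m³ = 3.936×10^4 km³.
Ice volume = water volume × ρ_w/ρ_ice = 3.936×10^4 × 1023/915 = 4.40×10^4 km³.

≈ 4.40×10^4 km³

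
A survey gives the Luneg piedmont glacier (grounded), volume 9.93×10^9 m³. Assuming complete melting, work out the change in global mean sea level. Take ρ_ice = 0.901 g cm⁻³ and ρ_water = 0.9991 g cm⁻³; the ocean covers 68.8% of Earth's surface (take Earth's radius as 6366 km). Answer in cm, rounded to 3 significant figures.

≈ 2.56×10^-3 cm

Luneg: 9.93×10^9 m³ × (901/999.1) = 8.955×10^9 m³ of water.
Spread over 3.50×10^14 m² of ocean, Δh = 8.955×10^9 / 3.50×10^14 = 2.56×10^-5 m = 2.56×10^-3 cm.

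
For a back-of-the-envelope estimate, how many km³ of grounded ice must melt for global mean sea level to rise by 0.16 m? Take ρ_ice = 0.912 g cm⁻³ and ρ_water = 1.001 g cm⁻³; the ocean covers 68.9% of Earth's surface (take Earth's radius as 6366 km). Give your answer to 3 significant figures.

≈ 6.16×10^4 km³

Required water volume = Δh × A = 0.16 m × 3.51×10^14 m² = 5.614×10^13 m³ = 5.614×10^4 km³.
Ice volume = water volume × ρ_w/ρ_ice = 5.614×10^4 × 1001/912 = 6.16×10^4 km³.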